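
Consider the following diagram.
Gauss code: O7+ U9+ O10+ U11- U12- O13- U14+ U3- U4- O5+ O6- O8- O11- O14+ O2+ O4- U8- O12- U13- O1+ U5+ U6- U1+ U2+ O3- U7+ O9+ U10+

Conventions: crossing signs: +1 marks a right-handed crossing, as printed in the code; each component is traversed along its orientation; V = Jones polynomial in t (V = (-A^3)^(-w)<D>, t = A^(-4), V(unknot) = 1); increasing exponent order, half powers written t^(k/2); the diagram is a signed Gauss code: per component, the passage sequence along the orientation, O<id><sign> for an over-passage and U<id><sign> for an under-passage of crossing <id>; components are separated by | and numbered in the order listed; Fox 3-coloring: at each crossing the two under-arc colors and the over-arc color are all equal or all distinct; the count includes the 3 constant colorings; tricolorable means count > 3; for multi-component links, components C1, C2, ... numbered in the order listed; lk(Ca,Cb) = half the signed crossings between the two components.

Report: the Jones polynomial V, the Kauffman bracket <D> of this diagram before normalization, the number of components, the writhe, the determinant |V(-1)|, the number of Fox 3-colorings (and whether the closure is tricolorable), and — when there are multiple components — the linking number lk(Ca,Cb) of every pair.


Jones polynomial: V(t) = -t^-3 + t^-2 - t^-1 + 3 - t + t^2 - t^3
<D> = -A^-12 + A^-8 - A^-4 + 3 - A^4 + A^8 - A^12; writhe 0
components 1, writhe 0 (14 crossings)
3-colorings: 27 of 3^14, det 9 — tricolorable
note: the span of V is 6, forcing >= 6 crossings in any diagram


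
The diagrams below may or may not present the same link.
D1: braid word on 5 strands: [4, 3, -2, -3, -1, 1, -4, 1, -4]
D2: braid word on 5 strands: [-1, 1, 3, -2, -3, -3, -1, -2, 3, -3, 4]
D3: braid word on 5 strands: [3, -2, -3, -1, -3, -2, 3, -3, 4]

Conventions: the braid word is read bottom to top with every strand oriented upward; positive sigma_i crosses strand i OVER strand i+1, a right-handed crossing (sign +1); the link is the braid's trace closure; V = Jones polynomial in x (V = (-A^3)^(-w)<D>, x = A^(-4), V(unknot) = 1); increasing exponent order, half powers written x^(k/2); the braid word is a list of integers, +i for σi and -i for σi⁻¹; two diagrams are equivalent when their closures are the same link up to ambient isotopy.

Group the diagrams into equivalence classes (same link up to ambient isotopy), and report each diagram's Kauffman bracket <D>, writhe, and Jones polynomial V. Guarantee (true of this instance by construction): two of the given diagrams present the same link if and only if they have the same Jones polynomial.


equivalence classes: {D1} | {D2, D3}
D1 (bracket A^-5 + A^-1; 9 crossings at w = -1): V = -x^(-1/2) - x^(1/2)
V(D2) = -x^(-9/2) - x^(-5/2) + x^(-3/2) - x^(-1/2)  (w -3, c 11, <D> = A^-7 - A^-3 + A + A^9)
V(D3) = -x^(-9/2) - x^(-5/2) + x^(-3/2) - x^(-1/2)  (w -3, c 9, <D> = A^-7 - A^-3 + A + A^9)
observation: 2 classes among 3 diagrams; unequal V(x) rules out equality


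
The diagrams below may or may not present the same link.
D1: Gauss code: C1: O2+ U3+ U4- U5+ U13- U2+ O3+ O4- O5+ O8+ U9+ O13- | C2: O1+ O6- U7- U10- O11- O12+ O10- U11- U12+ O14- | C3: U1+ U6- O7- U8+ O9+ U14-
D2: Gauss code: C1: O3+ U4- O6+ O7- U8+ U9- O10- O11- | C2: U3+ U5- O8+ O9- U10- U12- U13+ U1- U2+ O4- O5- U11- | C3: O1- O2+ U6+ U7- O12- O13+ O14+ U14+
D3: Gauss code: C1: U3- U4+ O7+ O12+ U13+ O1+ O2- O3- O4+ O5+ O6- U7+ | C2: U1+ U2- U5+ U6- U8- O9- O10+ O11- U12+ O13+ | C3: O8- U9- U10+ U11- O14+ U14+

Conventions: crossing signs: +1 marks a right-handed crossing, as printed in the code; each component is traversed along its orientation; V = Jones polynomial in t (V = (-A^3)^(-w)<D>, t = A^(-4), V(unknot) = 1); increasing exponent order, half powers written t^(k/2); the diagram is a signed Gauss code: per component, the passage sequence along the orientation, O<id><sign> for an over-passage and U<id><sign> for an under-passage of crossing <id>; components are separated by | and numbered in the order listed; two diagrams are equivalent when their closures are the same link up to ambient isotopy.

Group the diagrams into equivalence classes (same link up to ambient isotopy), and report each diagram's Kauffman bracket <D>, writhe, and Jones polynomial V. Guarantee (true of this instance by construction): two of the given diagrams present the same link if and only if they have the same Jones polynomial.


equivalence classes: {D1, D3} | {D2}
D1 (bracket A^-8 + 2 + A^8; 14 crossings at w = 0): V = t^-2 + 2 + t^2
D2 (bracket A^-6 + A^-2 + A^2 + A^6; 14 crossings at w = -2): V = t^-3 + t^-2 + t^-1 + 1
V(D3) = t^-2 + 2 + t^2  [14 crossings, <D> = A^-2 + 2A^6 + A^14, w = +2]
key observation: 2 values of V(t) split the 3 diagrams


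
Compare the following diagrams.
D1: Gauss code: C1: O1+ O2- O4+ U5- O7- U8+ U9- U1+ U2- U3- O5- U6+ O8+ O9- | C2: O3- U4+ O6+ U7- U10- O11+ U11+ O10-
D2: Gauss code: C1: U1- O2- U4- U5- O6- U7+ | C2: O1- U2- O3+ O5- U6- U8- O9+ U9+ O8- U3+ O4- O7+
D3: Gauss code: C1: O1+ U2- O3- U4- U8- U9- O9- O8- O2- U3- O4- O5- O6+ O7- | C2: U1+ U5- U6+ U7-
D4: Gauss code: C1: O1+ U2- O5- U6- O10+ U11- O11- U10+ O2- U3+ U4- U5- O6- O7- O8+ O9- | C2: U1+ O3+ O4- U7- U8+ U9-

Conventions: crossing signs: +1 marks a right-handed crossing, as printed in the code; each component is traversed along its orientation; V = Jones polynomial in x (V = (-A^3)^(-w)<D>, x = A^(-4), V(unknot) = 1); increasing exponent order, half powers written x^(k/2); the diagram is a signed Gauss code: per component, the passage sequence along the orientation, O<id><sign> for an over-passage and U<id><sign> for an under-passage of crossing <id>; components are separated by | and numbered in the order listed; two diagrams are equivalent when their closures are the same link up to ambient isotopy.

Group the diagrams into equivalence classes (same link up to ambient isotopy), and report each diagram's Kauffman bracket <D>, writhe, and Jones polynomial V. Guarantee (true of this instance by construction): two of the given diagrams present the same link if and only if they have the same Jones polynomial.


equivalence classes: {D1} | {D2} | {D3, D4}
D1 (bracket A^-9 - A^-5 + 2A^-1 - A^3 + 2A^7 - A^11; 11 crossings at w = -1): V = x^(-7/2) - 2x^(-5/2) + x^(-3/2) - 2x^(-1/2) + x^(1/2) - x^(3/2)
V(D2) = -x^(-9/2) - x^(-5/2) + x^(-3/2) - x^(-1/2)  (w -3, c 9, <D> = A^-7 - A^-3 + A + A^9)
V(D3) = x^(-9/2) - x^(-5/2) - x^(-3/2) - x^(-1/2)  [9 crossings, <D> = A^-13 + A^-9 + A^-5 - A^3, w = -5]
D4 (bracket A^-7 + A^-3 + A - A^9; 11 crossings at w = -3): V = x^(-9/2) - x^(-5/2) - x^(-3/2) - x^(-1/2)
observation: V(x) takes 3 values over 4 diagrams, fixing the grouping


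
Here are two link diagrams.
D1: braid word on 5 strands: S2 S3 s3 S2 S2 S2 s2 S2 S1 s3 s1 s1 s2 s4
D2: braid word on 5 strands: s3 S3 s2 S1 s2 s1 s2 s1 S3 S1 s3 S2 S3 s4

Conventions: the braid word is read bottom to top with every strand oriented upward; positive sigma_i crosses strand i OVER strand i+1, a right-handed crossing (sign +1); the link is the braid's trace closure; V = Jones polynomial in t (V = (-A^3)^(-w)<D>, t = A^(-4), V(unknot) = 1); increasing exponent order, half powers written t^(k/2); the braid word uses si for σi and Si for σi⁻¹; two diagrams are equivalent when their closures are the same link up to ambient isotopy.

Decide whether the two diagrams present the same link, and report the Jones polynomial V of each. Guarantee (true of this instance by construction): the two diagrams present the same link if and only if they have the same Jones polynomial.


equivalent: no
D1 (bracket A^4 + A^12 - A^16; 14 crossings at w = 0): V = -t^-4 + t^-3 + t^-1
D2 (bracket A^6; 14 crossings at w = +2): V = 1
key observation: 2 classes among 2 diagrams; unequal V(t) rules out equality


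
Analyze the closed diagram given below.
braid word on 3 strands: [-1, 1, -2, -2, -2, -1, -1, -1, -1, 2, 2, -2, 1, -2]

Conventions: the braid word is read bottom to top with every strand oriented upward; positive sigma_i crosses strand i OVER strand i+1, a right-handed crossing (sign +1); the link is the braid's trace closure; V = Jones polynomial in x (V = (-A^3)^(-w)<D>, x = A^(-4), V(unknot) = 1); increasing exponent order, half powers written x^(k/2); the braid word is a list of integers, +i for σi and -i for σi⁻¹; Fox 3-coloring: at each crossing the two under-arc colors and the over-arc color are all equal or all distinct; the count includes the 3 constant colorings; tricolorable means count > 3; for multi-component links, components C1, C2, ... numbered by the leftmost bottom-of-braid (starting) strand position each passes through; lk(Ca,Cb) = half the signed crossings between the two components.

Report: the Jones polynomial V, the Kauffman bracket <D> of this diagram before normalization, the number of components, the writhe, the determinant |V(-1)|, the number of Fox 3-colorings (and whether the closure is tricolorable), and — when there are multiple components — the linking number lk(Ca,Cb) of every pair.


V = -x^-10 + x^-9 - x^-8 + x^-7 - x^-6 + x^-5 + x^-3
<D> = A^-6 + A^2 - A^6 + A^10 - A^14 + A^18 - A^22 (w = -6)
1 component over 14 crossings, w = -6
3 Fox colorings among 3^14, |V(-1)| = 7: not tricolorable
why: V spans 7 powers of x: at least 7 crossings in any diagram


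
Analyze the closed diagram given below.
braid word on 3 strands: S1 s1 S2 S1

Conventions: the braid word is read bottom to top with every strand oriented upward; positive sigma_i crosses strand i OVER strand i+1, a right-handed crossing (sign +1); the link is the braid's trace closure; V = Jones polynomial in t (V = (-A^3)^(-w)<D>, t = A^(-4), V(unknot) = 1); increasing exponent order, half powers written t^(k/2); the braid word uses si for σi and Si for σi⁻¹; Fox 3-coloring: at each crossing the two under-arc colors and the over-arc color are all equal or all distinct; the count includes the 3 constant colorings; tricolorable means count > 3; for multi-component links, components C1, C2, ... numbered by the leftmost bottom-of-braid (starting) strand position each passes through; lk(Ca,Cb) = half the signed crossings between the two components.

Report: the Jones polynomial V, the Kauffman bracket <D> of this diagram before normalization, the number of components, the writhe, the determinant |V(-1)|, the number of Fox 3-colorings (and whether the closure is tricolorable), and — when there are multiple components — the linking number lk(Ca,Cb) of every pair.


V = 1
<D> = A^-6 (w = -2)
1 component over 4 crossings, w = -2
3 Fox colorings among 3^4, |V(-1)| = 1: not tricolorable
why: det 1 = |V(-1)|; not divisible by 3, so not tricolorable


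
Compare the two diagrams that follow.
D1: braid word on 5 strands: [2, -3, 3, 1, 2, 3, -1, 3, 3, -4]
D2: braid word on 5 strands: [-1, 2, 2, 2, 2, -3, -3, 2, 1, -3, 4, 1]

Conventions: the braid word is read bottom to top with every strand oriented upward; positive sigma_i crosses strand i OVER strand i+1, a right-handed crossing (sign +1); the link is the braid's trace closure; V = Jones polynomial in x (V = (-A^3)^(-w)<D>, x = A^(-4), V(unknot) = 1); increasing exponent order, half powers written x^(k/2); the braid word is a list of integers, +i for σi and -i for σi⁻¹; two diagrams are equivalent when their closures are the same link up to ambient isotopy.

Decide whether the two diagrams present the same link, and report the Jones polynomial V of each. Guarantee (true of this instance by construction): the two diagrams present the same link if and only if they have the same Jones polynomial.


equivalent: no
V(D1) = x + x^3 - x^4  (w +4, c 10, <D> = -A^-4 + 1 + A^8)
D2 (bracket -A^-12 + 2A^-8 - 3A^-4 + 4 - 4A^4 + 4A^8 - 2A^12 + 2A^16 - A^20; 12 crossings at w = +4): V = -x^-2 + 2x^-1 - 2 + 4x - 4x^2 + 4x^3 - 3x^4 + 2x^5 - x^6
why: comparing 2 Jones polynomials yields 2 groups


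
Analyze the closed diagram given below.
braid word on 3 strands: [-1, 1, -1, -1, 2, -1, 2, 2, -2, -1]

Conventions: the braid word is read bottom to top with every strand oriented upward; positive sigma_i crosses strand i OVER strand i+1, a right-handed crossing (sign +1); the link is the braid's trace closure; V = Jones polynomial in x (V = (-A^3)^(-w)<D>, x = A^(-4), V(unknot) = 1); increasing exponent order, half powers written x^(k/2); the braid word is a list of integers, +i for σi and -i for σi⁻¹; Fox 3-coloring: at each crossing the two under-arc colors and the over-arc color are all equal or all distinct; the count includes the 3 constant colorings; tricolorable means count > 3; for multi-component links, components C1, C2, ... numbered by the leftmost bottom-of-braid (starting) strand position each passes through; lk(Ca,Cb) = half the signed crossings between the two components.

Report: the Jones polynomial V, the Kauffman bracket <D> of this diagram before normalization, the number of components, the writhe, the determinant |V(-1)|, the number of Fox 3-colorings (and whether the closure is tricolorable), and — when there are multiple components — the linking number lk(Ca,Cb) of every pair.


V(x) = x^-5 - 2x^-4 + 2x^-3 - 2x^-2 + 2x^-1 - 1 + x
bracket: A^-10 - A^-6 + 2A^-2 - 2A^2 + 2A^6 - 2A^10 + A^14, w = -2
1 component, writhe -2, over 10 crossings
det 11, colorings 3 of 3^10 — not tricolorable
observation: |V(-1)| = 11: so not tricolorable, since 3 does not divide 11


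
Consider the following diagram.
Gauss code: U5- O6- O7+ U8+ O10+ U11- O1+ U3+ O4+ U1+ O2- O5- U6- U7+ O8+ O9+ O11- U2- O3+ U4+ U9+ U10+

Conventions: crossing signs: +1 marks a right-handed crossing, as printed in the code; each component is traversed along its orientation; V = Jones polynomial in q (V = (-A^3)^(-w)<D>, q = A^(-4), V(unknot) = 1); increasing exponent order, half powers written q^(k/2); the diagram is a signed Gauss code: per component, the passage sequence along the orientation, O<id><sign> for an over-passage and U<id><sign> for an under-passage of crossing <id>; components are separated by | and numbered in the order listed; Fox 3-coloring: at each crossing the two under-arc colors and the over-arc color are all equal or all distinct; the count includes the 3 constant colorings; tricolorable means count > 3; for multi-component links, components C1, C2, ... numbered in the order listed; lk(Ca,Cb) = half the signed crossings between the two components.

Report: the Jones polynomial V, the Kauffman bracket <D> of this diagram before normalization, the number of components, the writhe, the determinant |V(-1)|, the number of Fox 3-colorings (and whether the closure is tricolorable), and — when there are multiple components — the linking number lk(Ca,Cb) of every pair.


Jones polynomial: V(q) = q + q^3 - q^4
<D> = A^-7 - A^-3 - A^5; writhe +3
components 1, writhe +3 (11 crossings)
3-colorings: 9 of 3^11, det 3 — tricolorable
note: det 3 = |V(-1)|; divisible by 3, so tricolorable


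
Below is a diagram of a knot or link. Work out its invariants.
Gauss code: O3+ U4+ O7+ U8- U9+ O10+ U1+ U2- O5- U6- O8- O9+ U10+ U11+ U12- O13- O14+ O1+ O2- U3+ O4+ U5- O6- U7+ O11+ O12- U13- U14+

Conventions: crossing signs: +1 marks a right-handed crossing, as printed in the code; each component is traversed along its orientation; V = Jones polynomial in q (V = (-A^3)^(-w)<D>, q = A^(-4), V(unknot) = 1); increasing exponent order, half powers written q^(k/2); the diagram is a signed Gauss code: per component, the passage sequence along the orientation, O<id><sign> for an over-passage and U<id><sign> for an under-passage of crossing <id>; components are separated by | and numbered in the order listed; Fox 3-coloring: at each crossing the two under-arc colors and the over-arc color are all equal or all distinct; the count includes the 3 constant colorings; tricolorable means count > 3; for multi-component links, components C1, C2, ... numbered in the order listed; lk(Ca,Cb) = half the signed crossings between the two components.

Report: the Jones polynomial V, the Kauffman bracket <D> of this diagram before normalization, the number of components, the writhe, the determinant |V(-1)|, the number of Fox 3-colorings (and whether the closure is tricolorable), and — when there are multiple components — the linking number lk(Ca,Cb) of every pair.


Jones polynomial: V(q) = 1
<D> = A^6; writhe +2
components 1, writhe +2 (14 crossings)
3-colorings: 3 of 3^14, det 1 — not tricolorable
note: w = +2 (over 14 crossings) is diagram-only; (-A^3)^(-2) removes it from V


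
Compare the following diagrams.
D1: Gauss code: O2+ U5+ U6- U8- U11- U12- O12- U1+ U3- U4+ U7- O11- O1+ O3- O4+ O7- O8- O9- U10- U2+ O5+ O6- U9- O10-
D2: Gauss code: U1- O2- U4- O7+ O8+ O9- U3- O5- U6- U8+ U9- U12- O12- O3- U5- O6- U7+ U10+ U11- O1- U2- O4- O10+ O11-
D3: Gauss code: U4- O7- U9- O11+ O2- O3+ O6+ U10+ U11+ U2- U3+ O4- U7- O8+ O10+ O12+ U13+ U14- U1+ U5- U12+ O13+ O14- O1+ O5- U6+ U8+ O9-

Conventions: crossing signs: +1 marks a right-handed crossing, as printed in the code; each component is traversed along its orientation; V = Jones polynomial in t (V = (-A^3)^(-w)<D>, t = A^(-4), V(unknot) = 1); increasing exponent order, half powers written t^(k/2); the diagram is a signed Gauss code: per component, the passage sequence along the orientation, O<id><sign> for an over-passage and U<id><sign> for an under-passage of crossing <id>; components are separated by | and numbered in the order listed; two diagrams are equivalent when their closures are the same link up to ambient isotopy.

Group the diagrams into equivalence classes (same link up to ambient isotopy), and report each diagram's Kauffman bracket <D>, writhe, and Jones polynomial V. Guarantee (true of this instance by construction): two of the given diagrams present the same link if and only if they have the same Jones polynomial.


classes: {D1} | {D2} | {D3}
V(D1) = 1  [12 crossings, <D> = A^-12, w = -4]
V(D2) = t^-8 - 2t^-7 + t^-6 - 2t^-5 + 2t^-4 + t^-2  (w -6, c 12, <D> = A^-10 + 2A^-2 - 2A^2 + A^6 - 2A^10 + A^14)
V(D3) = -t^-3 + 2t^-2 - 2t^-1 + 3 - 2t + 2t^2 - t^3  (w +2, c 14, <D> = -A^-6 + 2A^-2 - 2A^2 + 3A^6 - 2A^10 + 2A^14 - A^18)
insight: comparing 3 Jones polynomials yields 3 groups


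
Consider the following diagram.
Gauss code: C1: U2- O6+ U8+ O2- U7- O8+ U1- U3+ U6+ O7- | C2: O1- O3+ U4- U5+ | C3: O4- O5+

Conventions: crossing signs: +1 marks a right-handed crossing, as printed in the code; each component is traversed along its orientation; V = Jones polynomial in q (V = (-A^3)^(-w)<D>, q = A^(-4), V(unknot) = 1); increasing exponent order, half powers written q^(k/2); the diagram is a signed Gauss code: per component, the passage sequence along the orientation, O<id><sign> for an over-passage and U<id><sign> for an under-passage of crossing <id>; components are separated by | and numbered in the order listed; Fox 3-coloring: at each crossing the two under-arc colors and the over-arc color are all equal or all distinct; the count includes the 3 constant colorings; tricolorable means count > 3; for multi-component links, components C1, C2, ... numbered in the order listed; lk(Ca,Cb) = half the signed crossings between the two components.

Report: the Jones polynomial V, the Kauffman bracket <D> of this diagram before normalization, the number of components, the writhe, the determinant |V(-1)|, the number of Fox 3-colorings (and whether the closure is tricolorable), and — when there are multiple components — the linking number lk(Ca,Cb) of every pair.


Jones polynomial: V(q) = q^-3 + q^-2 + q^2 + q^3
<D> = A^-12 + A^-8 + A^8 + A^12; writhe 0
components 3, writhe 0 (8 crossings)
linking number lk(C1,C2) = 0
lk(C1,C3): 0
lk(C2,C3) = 0
3-colorings: 27 of 3^9, det 0 — tricolorable
note: |V(-1)| = 0: so tricolorable, since 3 divides 0


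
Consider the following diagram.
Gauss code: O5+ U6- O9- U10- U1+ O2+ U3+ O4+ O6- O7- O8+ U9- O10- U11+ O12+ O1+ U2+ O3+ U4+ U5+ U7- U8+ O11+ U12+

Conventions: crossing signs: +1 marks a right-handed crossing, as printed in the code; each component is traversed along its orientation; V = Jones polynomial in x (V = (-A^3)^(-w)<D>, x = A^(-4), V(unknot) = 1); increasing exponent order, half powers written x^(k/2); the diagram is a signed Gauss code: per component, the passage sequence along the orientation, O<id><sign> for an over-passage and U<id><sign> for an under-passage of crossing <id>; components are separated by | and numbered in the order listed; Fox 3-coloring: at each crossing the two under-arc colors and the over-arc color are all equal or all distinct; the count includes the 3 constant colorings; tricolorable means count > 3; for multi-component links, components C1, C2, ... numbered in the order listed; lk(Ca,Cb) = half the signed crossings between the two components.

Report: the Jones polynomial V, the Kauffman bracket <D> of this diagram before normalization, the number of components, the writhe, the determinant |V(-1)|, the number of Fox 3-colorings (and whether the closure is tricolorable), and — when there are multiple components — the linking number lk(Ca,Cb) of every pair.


V(x) = -1 + 3x - 3x^2 + 5x^3 - 5x^4 + 4x^5 - 3x^6 + 2x^7 - x^8
bracket: -A^-20 + 2A^-16 - 3A^-12 + 4A^-8 - 5A^-4 + 5 - 3A^4 + 3A^8 - A^12, w = +4
1 component, writhe +4, over 12 crossings
det 27, colorings 9 of 3^12 — tricolorable
observation: |V(-1)| = 27: so tricolorable, since 3 divides 27


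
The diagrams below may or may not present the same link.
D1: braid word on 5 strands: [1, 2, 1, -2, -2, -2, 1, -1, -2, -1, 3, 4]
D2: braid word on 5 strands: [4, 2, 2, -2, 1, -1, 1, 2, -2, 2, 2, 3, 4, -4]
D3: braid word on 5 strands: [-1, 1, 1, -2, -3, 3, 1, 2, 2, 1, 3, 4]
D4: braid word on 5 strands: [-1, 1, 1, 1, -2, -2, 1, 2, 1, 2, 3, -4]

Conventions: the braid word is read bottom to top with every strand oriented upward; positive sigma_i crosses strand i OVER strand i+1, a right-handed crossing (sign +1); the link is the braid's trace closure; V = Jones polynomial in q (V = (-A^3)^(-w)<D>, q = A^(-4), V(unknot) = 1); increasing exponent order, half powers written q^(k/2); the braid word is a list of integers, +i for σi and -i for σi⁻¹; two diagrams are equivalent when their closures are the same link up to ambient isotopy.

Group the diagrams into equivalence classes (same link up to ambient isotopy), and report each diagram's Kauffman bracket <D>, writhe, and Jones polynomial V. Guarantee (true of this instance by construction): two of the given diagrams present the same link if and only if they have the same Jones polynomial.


equivalence classes: {D1} | {D2} | {D3, D4}
D1 (bracket A^4 + A^12 - A^16; 12 crossings at w = 0): V = -q^-4 + q^-3 + q^-1
V(D2) = q + q^3 - q^4  [14 crossings, <D> = -A^2 + A^6 + A^14, w = +6]
V(D3) = q - q^2 + 2q^3 - q^4 + q^5 - q^6  [12 crossings, <D> = -A^-6 + A^-2 - A^2 + 2A^6 - A^10 + A^14, w = +6]
D4 (bracket -A^-12 + A^-8 - A^-4 + 2 - A^4 + A^8; 12 crossings at w = +4): V = q - q^2 + 2q^3 - q^4 + q^5 - q^6
observation: 3 values of V(q) split the 4 diagrams


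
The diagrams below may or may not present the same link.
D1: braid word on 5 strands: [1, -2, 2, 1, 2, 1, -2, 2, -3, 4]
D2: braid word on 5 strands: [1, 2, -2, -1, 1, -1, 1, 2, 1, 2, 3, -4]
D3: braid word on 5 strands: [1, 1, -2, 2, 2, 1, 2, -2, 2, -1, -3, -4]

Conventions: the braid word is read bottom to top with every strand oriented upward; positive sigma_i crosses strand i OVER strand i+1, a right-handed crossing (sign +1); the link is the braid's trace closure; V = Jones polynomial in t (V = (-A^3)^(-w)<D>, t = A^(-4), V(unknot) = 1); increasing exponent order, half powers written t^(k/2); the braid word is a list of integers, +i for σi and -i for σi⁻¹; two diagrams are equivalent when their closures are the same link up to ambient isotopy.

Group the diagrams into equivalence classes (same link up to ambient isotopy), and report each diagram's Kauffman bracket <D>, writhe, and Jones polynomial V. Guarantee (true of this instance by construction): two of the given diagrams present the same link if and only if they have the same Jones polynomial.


classes: {D1, D2, D3}
V(D1) = t + t^3 - t^4  [10 crossings, <D> = -A^-4 + 1 + A^8, w = +4]
V(D2) = t + t^3 - t^4  [12 crossings, <D> = -A^-4 + 1 + A^8, w = +4]
V(D3) = t + t^3 - t^4  (w +2, c 12, <D> = -A^-10 + A^-6 + A^2)
insight: all 3 diagrams share one V(t), hence one class


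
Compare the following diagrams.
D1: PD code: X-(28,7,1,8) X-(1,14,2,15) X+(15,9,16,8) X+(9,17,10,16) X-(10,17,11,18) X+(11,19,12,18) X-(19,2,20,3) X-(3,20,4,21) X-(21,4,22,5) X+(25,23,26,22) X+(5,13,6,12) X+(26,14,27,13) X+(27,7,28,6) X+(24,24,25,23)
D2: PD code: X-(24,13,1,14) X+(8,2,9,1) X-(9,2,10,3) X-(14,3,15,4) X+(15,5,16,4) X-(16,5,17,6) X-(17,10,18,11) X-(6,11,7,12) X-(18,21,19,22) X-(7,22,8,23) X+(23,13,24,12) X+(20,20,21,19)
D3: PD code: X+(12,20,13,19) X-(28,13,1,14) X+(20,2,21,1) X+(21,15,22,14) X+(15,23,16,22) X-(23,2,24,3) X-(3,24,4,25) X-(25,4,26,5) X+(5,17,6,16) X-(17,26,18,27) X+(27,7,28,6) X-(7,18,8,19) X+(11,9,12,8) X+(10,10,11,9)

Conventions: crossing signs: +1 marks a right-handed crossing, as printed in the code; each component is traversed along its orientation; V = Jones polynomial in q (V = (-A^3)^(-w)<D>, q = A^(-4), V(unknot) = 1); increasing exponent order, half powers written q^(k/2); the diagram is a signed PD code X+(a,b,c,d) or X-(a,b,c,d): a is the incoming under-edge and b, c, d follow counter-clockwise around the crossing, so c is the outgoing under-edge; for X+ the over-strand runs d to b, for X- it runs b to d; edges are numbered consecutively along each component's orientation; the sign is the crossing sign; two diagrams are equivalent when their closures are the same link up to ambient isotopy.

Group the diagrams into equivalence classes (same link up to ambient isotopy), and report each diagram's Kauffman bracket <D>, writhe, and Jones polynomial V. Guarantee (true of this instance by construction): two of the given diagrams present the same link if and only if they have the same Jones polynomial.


classes: {D1, D3} | {D2}
V(D1) = -q^-3 + q^-2 - q^-1 + 3 - q + q^2 - q^3  [14 crossings, <D> = -A^-6 + A^-2 - A^2 + 3A^6 - A^10 + A^14 - A^18, w = +2]
V(D2) = -q^-4 + q^-3 + q^-1  [12 crossings, <D> = A^-8 + 1 - A^4, w = -4]
V(D3) = -q^-3 + q^-2 - q^-1 + 3 - q + q^2 - q^3  (w +2, c 14, <D> = -A^-6 + A^-2 - A^2 + 3A^6 - A^10 + A^14 - A^18)
insight: V(q) takes 2 values over 3 diagrams, fixing the grouping


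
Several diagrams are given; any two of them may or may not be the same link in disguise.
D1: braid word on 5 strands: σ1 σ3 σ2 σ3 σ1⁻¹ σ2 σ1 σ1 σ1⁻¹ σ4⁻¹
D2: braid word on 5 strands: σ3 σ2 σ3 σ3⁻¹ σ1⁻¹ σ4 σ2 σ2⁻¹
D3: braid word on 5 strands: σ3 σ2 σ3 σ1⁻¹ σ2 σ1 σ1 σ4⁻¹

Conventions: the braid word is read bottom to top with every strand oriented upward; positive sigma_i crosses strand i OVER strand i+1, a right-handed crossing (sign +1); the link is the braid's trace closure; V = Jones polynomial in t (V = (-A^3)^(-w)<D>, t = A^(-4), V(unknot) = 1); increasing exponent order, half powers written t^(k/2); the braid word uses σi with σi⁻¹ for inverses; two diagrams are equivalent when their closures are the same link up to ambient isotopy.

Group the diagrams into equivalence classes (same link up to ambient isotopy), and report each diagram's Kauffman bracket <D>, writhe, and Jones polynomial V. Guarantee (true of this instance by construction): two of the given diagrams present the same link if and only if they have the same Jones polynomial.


equivalence classes: {D1, D3} | {D2}
D1 (bracket -A^-12 + A^-8 - A^-4 + 2 - A^4 + A^8; 10 crossings at w = +4): V = t - t^2 + 2t^3 - t^4 + t^5 - t^6
D2 (bracket A^6; 8 crossings at w = +2): V = 1
V(D3) = t - t^2 + 2t^3 - t^4 + t^5 - t^6  (w +4, c 8, <D> = -A^-12 + A^-8 - A^-4 + 2 - A^4 + A^8)
observation: comparing 3 Jones polynomials yields 2 groups


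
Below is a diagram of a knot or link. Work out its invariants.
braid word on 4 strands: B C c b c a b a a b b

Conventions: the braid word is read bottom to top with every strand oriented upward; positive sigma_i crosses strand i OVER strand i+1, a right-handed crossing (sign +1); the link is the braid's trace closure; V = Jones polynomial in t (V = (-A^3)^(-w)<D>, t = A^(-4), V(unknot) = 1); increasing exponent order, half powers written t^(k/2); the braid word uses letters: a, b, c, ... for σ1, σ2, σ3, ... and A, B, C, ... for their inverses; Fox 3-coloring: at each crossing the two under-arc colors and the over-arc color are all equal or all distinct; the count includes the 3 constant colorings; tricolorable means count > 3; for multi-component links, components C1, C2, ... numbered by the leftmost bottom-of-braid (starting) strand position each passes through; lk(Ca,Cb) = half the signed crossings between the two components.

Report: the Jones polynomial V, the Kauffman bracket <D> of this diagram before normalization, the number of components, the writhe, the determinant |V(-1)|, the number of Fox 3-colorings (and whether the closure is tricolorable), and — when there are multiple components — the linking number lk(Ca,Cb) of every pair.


V(t) = t^2 + t^4 - t^5 + t^6 - t^7
bracket: A^-7 - A^-3 + A - A^5 - A^13, w = +7
1 component, writhe +7, over 11 crossings
det 5, colorings 3 of 3^11 — not tricolorable
observation: w = +7 shifts under R1 moves; the (-A^3)^(-7) factor cancels that in V


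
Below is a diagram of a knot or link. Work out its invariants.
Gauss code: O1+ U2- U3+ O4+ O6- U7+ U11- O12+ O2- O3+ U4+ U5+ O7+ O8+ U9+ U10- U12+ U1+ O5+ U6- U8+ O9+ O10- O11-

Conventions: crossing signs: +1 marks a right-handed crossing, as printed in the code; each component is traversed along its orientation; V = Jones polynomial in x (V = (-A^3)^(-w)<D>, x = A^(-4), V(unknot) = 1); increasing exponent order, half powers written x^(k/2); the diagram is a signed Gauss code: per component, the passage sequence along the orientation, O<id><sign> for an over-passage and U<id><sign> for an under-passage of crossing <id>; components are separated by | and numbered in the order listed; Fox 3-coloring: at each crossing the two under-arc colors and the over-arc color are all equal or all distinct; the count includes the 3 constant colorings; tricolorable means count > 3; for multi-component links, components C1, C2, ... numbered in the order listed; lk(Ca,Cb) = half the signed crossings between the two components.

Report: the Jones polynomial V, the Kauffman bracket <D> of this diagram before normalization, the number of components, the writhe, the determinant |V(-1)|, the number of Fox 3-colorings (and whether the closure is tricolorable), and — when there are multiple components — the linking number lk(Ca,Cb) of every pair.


V = x - x^2 + 2x^3 - x^4 + x^5 - x^6
<D> = -A^-12 + A^-8 - A^-4 + 2 - A^4 + A^8 (w = +4)
1 component over 12 crossings, w = +4
3 Fox colorings among 3^12, |V(-1)| = 7: not tricolorable
why: w = +4 (over 12 crossings) is diagram-only; (-A^3)^(-4) removes it from V


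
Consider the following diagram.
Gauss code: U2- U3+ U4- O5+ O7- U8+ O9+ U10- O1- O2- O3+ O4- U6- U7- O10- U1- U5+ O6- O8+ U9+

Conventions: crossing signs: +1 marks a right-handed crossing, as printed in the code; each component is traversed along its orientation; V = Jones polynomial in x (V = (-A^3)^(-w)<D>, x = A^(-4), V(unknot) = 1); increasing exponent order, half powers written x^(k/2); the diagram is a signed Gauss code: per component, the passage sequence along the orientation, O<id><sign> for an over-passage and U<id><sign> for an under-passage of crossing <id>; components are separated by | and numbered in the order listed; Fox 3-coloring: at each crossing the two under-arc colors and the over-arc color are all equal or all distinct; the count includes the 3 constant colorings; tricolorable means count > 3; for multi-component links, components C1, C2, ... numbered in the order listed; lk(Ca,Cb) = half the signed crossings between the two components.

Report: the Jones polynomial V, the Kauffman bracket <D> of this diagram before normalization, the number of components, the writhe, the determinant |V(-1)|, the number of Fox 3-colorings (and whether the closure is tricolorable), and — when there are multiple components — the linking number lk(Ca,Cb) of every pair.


V(x) = -x^-5 + x^-4 - x^-3 + 2x^-2 - x^-1 + 2 - x
bracket: -A^-10 + 2A^-6 - A^-2 + 2A^2 - A^6 + A^10 - A^14, w = -2
1 component, writhe -2, over 10 crossings
det 9, colorings 9 of 3^10 — tricolorable
observation: the span of V is 6, forcing >= 6 crossings in any diagram


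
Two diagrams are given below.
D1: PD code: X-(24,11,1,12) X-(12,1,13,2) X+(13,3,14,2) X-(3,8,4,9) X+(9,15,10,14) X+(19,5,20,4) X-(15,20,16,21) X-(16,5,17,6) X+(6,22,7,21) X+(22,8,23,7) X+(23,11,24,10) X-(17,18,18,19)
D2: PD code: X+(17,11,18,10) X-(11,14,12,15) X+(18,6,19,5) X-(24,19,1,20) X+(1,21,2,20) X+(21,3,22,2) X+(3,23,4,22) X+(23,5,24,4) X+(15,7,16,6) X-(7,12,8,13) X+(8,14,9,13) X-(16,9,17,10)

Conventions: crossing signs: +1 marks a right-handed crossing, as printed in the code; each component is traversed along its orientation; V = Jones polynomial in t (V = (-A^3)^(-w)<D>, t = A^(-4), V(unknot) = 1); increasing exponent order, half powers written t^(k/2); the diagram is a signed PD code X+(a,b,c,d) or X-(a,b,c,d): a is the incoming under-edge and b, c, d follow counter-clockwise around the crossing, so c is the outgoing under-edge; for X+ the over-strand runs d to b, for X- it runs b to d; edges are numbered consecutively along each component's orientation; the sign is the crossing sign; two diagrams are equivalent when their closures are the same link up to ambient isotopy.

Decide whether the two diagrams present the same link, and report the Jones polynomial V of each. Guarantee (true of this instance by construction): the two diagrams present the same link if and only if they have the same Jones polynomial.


same link: no
V(D1) = 1  [12 crossings, <D> = 1, w = 0]
V(D2) = t + t^3 - t^4  [12 crossings, <D> = -A^-4 + 1 + A^8, w = +4]
insight: V(t) takes 2 values over 2 diagrams, fixing the grouping


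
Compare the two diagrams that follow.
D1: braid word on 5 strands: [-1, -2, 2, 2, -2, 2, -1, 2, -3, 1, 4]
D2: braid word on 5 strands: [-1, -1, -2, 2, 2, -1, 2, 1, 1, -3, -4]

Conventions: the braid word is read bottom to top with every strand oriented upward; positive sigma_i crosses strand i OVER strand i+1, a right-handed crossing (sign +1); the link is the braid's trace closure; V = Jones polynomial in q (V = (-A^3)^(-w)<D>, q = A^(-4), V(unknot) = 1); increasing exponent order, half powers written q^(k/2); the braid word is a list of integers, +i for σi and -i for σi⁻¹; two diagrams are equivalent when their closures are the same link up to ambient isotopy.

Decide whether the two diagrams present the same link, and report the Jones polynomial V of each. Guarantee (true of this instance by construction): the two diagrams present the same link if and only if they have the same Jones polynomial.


same link: yes
V(D1) = -q^(1/2) - q^(5/2)  [11 crossings, <D> = A^-7 + A, w = +1]
V(D2) = -q^(1/2) - q^(5/2)  (w -1, c 11, <D> = A^-13 + A^-5)
note: D2 (11 crossings) and D1 (11) are Markov-related braid presentations


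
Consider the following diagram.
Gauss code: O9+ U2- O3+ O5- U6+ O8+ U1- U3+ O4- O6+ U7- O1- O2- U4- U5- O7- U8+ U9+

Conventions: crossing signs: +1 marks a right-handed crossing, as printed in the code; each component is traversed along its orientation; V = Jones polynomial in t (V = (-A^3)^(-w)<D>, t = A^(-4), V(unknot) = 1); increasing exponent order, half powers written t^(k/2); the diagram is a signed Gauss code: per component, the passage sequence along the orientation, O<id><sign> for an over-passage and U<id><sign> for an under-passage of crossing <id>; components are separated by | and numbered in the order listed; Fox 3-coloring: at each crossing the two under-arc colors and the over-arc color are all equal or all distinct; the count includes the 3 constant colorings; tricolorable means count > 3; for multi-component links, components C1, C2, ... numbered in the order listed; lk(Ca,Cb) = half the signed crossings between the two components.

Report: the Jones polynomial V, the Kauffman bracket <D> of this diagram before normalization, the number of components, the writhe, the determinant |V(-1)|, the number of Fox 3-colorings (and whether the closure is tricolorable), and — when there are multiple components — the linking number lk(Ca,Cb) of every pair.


Jones polynomial: V(t) = -t^-5 + t^-4 - t^-3 + 2t^-2 - t^-1 + 2 - t
<D> = A^-7 - 2A^-3 + A - 2A^5 + A^9 - A^13 + A^17; writhe -1
components 1, writhe -1 (9 crossings)
3-colorings: 9 of 3^9, det 9 — tricolorable
note: w = -1 shifts under R1 moves; the (-A^3)^(1) factor cancels that in V


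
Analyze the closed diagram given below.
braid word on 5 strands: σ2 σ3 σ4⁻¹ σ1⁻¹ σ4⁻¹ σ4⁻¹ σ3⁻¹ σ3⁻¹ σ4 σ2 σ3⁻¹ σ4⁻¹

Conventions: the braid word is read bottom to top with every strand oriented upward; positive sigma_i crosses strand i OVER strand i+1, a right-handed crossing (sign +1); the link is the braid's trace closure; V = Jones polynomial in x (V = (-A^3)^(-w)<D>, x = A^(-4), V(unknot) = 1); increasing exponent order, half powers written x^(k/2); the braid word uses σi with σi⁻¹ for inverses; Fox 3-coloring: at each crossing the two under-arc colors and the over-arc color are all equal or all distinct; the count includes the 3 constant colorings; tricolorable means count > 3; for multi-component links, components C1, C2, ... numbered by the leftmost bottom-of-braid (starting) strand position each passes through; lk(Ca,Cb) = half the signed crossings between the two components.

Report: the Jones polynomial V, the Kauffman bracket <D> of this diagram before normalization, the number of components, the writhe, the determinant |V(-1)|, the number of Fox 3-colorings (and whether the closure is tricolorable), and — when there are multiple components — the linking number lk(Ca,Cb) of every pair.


V = -x^-8 + 3x^-7 - 5x^-6 + 7x^-5 - 8x^-4 + 8x^-3 - 7x^-2 + 5x^-1 - 2 + x
<D> = A^-16 - 2A^-12 + 5A^-8 - 7A^-4 + 8 - 8A^4 + 7A^8 - 5A^12 + 3A^16 - A^20 (w = -4)
1 component over 12 crossings, w = -4
3 Fox colorings among 3^12, |V(-1)| = 47: not tricolorable
why: w = -4 shifts under R1 moves; the (-A^3)^(4) factor cancels that in V


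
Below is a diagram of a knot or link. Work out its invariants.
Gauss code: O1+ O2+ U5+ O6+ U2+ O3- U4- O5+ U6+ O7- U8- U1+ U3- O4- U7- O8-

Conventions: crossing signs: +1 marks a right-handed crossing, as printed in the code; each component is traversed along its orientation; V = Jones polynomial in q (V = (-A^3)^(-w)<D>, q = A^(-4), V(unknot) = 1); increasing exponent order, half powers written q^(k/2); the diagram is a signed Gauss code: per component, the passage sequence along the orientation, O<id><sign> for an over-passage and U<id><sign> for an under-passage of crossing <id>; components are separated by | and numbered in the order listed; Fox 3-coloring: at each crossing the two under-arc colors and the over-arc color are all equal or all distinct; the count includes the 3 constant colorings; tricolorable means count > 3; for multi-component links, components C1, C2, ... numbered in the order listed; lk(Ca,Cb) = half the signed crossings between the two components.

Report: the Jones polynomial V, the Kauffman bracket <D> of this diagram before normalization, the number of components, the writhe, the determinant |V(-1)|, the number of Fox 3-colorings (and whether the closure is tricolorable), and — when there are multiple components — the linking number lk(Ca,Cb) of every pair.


V = -q^-3 + 2q^-2 - 2q^-1 + 3 - 2q + 2q^2 - q^3
<D> = -A^-12 + 2A^-8 - 2A^-4 + 3 - 2A^4 + 2A^8 - A^12 (w = 0)
1 component over 8 crossings, w = 0
3 Fox colorings among 3^8, |V(-1)| = 13: not tricolorable
why: the span of V is 6, forcing >= 6 crossings in any diagram


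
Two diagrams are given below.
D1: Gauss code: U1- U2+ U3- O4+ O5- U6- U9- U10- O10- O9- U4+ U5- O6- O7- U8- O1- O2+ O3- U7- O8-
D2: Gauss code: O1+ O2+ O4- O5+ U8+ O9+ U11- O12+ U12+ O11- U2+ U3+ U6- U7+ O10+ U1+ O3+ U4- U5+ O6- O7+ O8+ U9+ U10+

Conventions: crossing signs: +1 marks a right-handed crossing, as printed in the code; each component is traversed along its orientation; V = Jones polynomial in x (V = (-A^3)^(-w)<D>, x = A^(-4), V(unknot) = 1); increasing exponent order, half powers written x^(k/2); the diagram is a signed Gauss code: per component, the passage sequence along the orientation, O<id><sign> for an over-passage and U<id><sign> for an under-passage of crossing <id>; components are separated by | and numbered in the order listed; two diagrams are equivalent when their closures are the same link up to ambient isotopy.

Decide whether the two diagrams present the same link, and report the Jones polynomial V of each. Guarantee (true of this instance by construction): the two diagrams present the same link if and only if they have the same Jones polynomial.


equivalent: no
D1 (bracket A^-14 + A^-6 - A^-2; 10 crossings at w = -6): V = -x^-4 + x^-3 + x^-1
V(D2) = x^2 + x^4 - x^5 + x^6 - x^7  [12 crossings, <D> = -A^-10 + A^-6 - A^-2 + A^2 + A^10, w = +6]
observation: comparing 2 Jones polynomials yields 2 groups
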